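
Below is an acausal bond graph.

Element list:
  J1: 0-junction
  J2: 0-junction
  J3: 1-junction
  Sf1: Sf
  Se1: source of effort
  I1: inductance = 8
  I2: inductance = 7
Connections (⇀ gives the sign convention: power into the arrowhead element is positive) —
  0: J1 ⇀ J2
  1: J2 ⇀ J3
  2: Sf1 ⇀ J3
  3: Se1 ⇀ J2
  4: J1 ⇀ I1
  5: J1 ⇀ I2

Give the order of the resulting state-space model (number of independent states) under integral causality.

2  (I1, I2 all integral)

β2 stroke at Sf1  (Sf1: flow source, stroke at near end)
β3 stroke at J2  (Se1 (Se) sets effort on bond)
β0 stroke at J1  (common-e at J2 fixed by 3)
β1 stroke at J3  (0-jn J2 has e-setter on 3)
β4 stroke at I1  (0-jn J1 has e-setter on 0)
β5 stroke at I2  (J1: bond 0 brought effort, rest push out)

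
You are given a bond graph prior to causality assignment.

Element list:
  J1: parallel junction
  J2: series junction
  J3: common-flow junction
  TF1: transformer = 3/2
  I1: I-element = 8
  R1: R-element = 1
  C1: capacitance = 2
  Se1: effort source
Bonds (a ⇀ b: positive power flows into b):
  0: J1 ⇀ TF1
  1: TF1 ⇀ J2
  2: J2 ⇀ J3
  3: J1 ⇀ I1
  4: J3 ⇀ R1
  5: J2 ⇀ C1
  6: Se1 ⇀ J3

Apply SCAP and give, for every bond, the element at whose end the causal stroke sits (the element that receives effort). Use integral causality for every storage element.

b6 |J3  (source Se1 imposes e)
b3 |I1  (I1: I, integral causality)
b0 |J1  (only one effort-in slot at J1)
b1 |TF1  (TF TF1: opposite of bond 0)
b2 |J2  (1-jn J2 has f-setter on 1)
b5 |J2  (J2: bond 1 brought flow, rest push out)
b4 |J3  (J3 flow already set via bond 2)

b0 →J1
b1 →TF1
b2 →J2
b3 →I1
b4 →J3
b5 →J2
b6 →J3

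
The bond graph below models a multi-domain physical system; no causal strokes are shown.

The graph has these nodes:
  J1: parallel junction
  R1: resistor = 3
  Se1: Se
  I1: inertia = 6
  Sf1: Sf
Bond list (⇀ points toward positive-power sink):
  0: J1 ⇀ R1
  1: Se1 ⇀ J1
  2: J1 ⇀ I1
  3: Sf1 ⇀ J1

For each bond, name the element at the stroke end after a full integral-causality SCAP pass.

b1 →J1  (source Se1 imposes e)
b3 →Sf1  (source Sf1 imposes f)
b0 →R1  (J1: bond 1 brought effort, rest push out)
b2 →I1  (J1 effort already set via bond 1)

β0 stroke→R1
β1 stroke→J1
β2 stroke→I1
β3 stroke→Sf1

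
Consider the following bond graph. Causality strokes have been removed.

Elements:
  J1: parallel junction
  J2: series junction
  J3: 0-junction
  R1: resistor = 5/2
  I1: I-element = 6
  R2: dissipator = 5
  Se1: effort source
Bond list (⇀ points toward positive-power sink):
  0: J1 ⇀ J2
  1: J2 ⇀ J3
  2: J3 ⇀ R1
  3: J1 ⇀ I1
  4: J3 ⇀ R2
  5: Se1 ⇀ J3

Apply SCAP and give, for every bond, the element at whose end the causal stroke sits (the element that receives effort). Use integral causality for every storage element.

bond 5 stroke at J3  (source Se1 imposes e)
bond 1 stroke at J2  (J3 effort already set via bond 5)
bond 2 stroke at R1  (0-jn J3 has e-setter on 5)
bond 4 stroke at R2  (J3: bond 5 brought effort, rest push out)
bond 0 stroke at J1  (only one flow-in slot at J2)
bond 3 stroke at I1  (common-e at J1 fixed by 0)

β0 stroke→J1
β1 stroke→J2
β2 stroke→R1
β3 stroke→I1
β4 stroke→R2
β5 stroke→J3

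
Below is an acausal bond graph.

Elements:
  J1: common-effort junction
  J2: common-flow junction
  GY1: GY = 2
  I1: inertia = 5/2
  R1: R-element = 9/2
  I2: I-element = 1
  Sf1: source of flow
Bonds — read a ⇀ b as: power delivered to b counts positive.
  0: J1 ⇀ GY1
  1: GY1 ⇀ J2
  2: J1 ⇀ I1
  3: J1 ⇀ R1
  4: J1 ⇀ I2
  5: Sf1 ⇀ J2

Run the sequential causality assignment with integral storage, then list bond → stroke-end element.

#0 stroke at J1
#1 stroke at J2
#2 stroke at I1
#3 stroke at R1
#4 stroke at I2
#5 stroke at Sf1

bond 5 stroke→Sf1  (source Sf1 imposes f)
bond 1 stroke→J2  (J2 flow already set via bond 5)
bond 0 stroke→J1  (GY GY1: same side as bond 1)
bond 2 stroke→I1  (J1 effort already set via bond 0)
bond 3 stroke→R1  (common-e at J1 fixed by 0)
bond 4 stroke→I2  (0-jn J1 has e-setter on 0)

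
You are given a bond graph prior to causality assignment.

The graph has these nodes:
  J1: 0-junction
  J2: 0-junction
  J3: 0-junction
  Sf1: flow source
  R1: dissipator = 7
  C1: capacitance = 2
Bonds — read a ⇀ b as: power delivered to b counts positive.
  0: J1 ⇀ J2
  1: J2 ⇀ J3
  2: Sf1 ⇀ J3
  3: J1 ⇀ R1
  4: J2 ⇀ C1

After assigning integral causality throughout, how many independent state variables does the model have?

#2 stroke at Sf1  (Sf1 (Sf) sets flow on bond)
#1 stroke at J3  (J3: last free bond brings effort in)
#4 stroke at J2  (C1: C, integral causality)
#0 stroke at J1  (0-jn J2 has e-setter on 4)
#3 stroke at R1  (J1: bond 0 brought effort, rest push out)

1  (C1 all integral)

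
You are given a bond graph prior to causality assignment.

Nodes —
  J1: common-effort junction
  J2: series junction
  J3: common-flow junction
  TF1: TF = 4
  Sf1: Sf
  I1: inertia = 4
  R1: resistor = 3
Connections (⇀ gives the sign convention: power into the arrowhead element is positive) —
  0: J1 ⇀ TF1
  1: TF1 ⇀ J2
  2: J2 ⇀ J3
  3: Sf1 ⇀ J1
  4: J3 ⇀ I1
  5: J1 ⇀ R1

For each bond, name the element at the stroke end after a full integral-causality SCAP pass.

β0 →TF1
β1 →J2
β2 →J3
β3 →Sf1
β4 →I1
β5 →J1

b3 stroke at Sf1  (Sf1: flow source, stroke at near end)
b4 stroke at I1  (I1 integral (f out))
b2 stroke at J3  (common-f at J3 fixed by 4)
b1 stroke at J2  (J2 flow already set via bond 2)
b0 stroke at TF1  (TF1 one-in-one-out from 1)
b5 stroke at J1  (J1: last free bond brings effort in)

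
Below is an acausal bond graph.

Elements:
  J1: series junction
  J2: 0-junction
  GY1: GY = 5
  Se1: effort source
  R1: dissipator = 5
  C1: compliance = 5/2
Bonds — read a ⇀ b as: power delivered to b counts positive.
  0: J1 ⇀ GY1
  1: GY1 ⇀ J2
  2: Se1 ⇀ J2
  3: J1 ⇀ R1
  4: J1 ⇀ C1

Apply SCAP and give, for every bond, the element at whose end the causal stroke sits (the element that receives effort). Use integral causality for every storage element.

β2 →J2  (Se1 fixes effort; stroke away)
β1 →GY1  (0-jn J2 has e-setter on 2)
β0 →GY1  (GY GY1: same side as bond 1)
β3 →J1  (J1 flow already set via bond 0)
β4 →J1  (common-f at J1 fixed by 0)

b0 →GY1
b1 →GY1
b2 →J2
b3 →J1
b4 →J1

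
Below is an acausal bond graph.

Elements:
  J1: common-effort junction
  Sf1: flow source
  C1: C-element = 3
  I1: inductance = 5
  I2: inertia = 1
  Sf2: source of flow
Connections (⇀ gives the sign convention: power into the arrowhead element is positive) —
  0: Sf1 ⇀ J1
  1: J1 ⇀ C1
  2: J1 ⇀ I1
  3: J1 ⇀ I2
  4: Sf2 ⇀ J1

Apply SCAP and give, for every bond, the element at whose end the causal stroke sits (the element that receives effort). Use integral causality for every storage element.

β0 stroke→Sf1  (source Sf1 imposes f)
β4 stroke→Sf2  (Sf2 (Sf) sets flow on bond)
β1 stroke→J1  (C1: C, integral causality)
β2 stroke→I1  (J1 effort already set via bond 1)
β3 stroke→I2  (0-jn J1 has e-setter on 1)

β0 stroke→Sf1
β1 stroke→J1
β2 stroke→I1
β3 stroke→I2
β4 stroke→Sf2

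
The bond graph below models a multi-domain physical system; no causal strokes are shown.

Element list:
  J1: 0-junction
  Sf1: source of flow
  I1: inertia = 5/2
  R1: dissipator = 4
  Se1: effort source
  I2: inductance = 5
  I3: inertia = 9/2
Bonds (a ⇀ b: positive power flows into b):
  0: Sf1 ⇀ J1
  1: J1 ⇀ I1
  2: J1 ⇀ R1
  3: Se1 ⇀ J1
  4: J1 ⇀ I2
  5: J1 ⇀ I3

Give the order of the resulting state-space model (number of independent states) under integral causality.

3  (I1, I2, I3 all integral)

bond 0 |Sf1  (Sf1 fixes flow; stroke at Sf1)
bond 3 |J1  (Se1 fixes effort; stroke away)
bond 1 |I1  (0-jn J1 has e-setter on 3)
bond 2 |R1  (0-jn J1 has e-setter on 3)
bond 4 |I2  (common-e at J1 fixed by 3)
bond 5 |I3  (J1: bond 3 brought effort, rest push out)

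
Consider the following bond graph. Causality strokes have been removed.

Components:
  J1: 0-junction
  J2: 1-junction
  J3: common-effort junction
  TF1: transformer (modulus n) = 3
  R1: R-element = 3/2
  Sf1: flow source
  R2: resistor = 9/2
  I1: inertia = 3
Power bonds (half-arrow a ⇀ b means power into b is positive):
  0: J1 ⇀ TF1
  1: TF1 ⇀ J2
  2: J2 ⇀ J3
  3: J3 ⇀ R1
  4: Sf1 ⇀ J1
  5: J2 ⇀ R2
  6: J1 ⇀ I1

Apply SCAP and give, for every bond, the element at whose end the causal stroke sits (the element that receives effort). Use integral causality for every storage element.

b4 →Sf1  (Sf1: flow source, stroke at near end)
b6 →I1  (I1 outputs flow p/I1)
b0 →J1  (only one effort-in slot at J1)
b1 →TF1  (TF TF1: opposite of bond 0)
b2 →J2  (1-jn J2 has f-setter on 1)
b5 →J2  (J2 flow already set via bond 1)
b3 →J3  (closing 0-jn rule on J3)

#0 |J1
#1 |TF1
#2 |J2
#3 |J3
#4 |Sf1
#5 |J2
#6 |I1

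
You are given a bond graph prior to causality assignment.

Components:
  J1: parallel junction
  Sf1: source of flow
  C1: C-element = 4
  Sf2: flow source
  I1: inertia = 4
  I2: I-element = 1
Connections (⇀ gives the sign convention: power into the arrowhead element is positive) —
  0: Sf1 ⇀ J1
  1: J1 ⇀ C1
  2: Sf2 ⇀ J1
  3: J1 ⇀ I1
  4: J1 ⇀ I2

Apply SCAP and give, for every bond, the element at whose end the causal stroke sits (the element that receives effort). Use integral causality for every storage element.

b0 stroke at Sf1  (source Sf1 imposes f)
b2 stroke at Sf2  (Sf2 fixes flow; stroke at Sf2)
b1 stroke at J1  (C1 integral (e out))
b3 stroke at I1  (0-jn J1 has e-setter on 1)
b4 stroke at I2  (common-e at J1 fixed by 1)

β0 stroke→Sf1
β1 stroke→J1
β2 stroke→Sf2
β3 stroke→I1
β4 stroke→I2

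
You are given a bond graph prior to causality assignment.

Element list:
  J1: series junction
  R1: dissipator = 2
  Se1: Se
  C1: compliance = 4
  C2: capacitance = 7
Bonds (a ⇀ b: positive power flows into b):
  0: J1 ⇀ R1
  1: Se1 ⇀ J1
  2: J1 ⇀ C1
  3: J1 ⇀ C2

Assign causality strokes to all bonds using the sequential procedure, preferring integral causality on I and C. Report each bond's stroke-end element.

#1 |J1  (Se1: effort source, stroke at far end)
#2 |J1  (prefer integral on C1)
#3 |J1  (C2 outputs effort q/C2)
#0 |R1  (closing 1-jn rule on J1)

#0 stroke→R1
#1 stroke→J1
#2 stroke→J1
#3 stroke→J1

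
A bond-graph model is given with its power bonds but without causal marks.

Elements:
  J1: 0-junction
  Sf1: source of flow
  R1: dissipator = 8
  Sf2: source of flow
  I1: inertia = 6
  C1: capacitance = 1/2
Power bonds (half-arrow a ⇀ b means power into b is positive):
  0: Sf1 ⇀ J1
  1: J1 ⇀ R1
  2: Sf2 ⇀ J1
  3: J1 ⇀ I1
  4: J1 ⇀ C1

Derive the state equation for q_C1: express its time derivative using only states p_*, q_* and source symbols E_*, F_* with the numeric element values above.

dq_C1/dt = F_Sf1 + F_Sf2 - p_I1/6 - q_C1/4

bond 0 stroke→Sf1  (source Sf1 imposes f)
bond 2 stroke→Sf2  (source Sf2 imposes f)
bond 3 stroke→I1  (I1: I, integral causality)
bond 4 stroke→J1  (C1: C, integral causality)
bond 1 stroke→R1  (J1: bond 4 brought effort, rest push out)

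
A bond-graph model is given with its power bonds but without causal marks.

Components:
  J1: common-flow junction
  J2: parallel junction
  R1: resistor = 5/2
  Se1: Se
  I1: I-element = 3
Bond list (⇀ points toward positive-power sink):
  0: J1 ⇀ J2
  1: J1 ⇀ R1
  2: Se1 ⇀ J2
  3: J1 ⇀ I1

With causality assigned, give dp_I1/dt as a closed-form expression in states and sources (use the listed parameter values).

dp_I1/dt = -E_Se1 - 5*p_I1/6

bond 2 →J2  (Se1 fixes effort; stroke away)
bond 0 →J1  (common-e at J2 fixed by 2)
bond 3 →I1  (I1 integral (f out))
bond 1 →J1  (J1: bond 3 brought flow, rest push out)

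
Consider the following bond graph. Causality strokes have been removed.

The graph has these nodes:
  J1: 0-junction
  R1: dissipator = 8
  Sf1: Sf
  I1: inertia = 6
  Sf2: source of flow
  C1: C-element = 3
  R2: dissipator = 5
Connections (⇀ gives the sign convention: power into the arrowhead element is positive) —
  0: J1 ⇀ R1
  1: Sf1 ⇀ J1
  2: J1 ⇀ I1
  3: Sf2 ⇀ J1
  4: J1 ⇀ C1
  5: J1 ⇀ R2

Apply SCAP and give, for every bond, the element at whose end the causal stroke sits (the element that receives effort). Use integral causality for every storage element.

β1 →Sf1  (Sf1 fixes flow; stroke at Sf1)
β3 →Sf2  (Sf2: flow source, stroke at near end)
β2 →I1  (I1: I, integral causality)
β4 →J1  (prefer integral on C1)
β0 →R1  (common-e at J1 fixed by 4)
β5 →R2  (J1 effort already set via bond 4)

bond 0 |R1
bond 1 |Sf1
bond 2 |I1
bond 3 |Sf2
bond 4 |J1
bond 5 |R2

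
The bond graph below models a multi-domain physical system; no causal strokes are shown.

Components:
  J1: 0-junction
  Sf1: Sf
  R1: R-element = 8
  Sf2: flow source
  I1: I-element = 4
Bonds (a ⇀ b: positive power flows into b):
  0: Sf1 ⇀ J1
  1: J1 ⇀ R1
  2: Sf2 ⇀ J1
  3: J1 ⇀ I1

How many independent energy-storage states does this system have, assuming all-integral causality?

b0 |Sf1  (Sf1 (Sf) sets flow on bond)
b2 |Sf2  (Sf2 (Sf) sets flow on bond)
b3 |I1  (I1: I, integral causality)
b1 |J1  (J1: last free bond brings effort in)

1  (I1 all integral)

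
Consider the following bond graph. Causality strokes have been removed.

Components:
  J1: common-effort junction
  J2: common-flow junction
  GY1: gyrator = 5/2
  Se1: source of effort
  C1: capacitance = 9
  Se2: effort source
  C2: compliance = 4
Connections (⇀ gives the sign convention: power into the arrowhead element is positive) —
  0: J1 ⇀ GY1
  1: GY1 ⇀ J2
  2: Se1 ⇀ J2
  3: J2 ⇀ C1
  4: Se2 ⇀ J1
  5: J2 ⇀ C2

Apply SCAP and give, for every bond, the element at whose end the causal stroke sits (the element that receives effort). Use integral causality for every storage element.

β2 →J2  (Se1: effort source, stroke at far end)
β4 →J1  (Se2: effort source, stroke at far end)
β0 →GY1  (J1 effort already set via bond 4)
β1 →GY1  (through GY1, causality inverts; strokes same side of GY1)
β3 →J2  (J2: bond 1 brought flow, rest push out)
β5 →J2  (1-jn J2 has f-setter on 1)

#0 →GY1
#1 →GY1
#2 →J2
#3 →J2
#4 →J1
#5 →J2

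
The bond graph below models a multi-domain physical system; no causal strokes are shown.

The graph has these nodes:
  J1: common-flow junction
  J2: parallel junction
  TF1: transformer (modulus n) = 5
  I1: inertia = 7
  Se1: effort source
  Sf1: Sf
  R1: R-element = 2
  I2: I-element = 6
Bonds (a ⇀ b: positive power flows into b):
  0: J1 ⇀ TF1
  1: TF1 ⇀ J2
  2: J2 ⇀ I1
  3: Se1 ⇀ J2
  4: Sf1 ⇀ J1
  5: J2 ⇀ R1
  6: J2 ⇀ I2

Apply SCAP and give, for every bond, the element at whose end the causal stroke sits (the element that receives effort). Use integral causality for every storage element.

β3 stroke at J2  (Se1 (Se) sets effort on bond)
β4 stroke at Sf1  (Sf1 fixes flow; stroke at Sf1)
β0 stroke at J1  (common-f at J1 fixed by 4)
β1 stroke at TF1  (J2 effort already set via bond 3)
β2 stroke at I1  (J2: bond 3 brought effort, rest push out)
β5 stroke at R1  (common-e at J2 fixed by 3)
β6 stroke at I2  (common-e at J2 fixed by 3)

b0 →J1
b1 →TF1
b2 →I1
b3 →J2
b4 →Sf1
b5 →R1
b6 →I2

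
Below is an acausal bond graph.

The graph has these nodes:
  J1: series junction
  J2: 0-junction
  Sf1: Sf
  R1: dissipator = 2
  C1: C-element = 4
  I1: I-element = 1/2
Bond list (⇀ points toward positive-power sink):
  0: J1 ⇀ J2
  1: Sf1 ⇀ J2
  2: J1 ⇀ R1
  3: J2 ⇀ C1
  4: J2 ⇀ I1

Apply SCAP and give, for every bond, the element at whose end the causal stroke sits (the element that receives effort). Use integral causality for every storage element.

b1 stroke at Sf1  (source Sf1 imposes f)
b3 stroke at J2  (C1: C, integral causality)
b0 stroke at J1  (common-e at J2 fixed by 3)
b4 stroke at I1  (0-jn J2 has e-setter on 3)
b2 stroke at R1  (closing 1-jn rule on J1)

β0 stroke at J1
β1 stroke at Sf1
β2 stroke at R1
β3 stroke at J2
β4 stroke at I1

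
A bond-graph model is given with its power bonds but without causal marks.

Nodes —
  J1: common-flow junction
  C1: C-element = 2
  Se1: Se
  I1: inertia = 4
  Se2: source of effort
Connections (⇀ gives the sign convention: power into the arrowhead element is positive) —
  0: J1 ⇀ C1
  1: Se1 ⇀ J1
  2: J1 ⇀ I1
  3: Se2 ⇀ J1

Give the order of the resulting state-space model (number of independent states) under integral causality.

2  (C1, I1 all integral)

bond 1 stroke at J1  (Se1 (Se) sets effort on bond)
bond 3 stroke at J1  (Se2: effort source, stroke at far end)
bond 0 stroke at J1  (C1 integral (e out))
bond 2 stroke at I1  (J1: last free bond brings flow in)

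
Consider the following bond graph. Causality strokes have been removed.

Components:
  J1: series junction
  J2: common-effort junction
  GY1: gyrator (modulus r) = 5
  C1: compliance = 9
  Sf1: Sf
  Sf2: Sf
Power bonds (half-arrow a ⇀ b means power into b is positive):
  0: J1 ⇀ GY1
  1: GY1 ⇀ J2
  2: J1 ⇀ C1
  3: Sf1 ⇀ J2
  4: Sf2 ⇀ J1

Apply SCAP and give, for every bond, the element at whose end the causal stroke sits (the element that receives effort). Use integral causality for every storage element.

#0 stroke at J1
#1 stroke at J2
#2 stroke at J1
#3 stroke at Sf1
#4 stroke at Sf2

bond 3 stroke at Sf1  (source Sf1 imposes f)
bond 4 stroke at Sf2  (Sf2 (Sf) sets flow on bond)
bond 0 stroke at J1  (J1 flow already set via bond 4)
bond 2 stroke at J1  (J1: bond 4 brought flow, rest push out)
bond 1 stroke at J2  (J2: last free bond brings effort in)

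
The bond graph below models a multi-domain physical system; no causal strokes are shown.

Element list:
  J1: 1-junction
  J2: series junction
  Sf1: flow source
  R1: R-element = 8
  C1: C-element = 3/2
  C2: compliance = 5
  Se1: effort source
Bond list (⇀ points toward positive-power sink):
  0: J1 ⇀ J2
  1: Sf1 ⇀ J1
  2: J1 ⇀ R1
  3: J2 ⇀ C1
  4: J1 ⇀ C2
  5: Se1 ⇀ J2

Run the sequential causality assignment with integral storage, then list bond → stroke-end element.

β0 stroke→J1
β1 stroke→Sf1
β2 stroke→J1
β3 stroke→J2
β4 stroke→J1
β5 stroke→J2

#1 →Sf1  (Sf1 fixes flow; stroke at Sf1)
#5 →J2  (source Se1 imposes e)
#0 →J1  (1-jn J1 has f-setter on 1)
#2 →J1  (1-jn J1 has f-setter on 1)
#4 →J1  (J1: bond 1 brought flow, rest push out)
#3 →J2  (1-jn J2 has f-setter on 0)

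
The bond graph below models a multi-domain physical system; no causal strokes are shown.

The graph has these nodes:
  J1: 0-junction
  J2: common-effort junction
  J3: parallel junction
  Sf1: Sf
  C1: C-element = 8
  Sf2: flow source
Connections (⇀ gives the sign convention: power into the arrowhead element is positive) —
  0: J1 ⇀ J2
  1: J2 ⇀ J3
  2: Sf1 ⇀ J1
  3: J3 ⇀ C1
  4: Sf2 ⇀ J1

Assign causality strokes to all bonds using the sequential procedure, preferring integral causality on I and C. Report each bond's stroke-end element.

β2 |Sf1  (source Sf1 imposes f)
β4 |Sf2  (Sf2: flow source, stroke at near end)
β0 |J1  (J1: last free bond brings effort in)
β1 |J2  (only one effort-in slot at J2)
β3 |J3  (J3 needs exactly one e-in)

β0 →J1
β1 →J2
β2 →Sf1
β3 →J3
β4 →Sf2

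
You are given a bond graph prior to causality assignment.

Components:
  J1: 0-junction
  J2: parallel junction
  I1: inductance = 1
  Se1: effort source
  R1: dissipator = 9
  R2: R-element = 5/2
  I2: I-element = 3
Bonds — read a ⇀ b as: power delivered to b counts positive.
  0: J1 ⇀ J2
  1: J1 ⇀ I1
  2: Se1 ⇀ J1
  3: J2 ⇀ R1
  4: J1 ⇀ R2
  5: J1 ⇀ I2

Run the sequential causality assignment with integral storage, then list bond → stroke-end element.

bond 0 stroke at J2
bond 1 stroke at I1
bond 2 stroke at J1
bond 3 stroke at R1
bond 4 stroke at R2
bond 5 stroke at I2

b2 |J1  (Se1: effort source, stroke at far end)
b0 |J2  (J1: bond 2 brought effort, rest push out)
b1 |I1  (common-e at J1 fixed by 2)
b4 |R2  (0-jn J1 has e-setter on 2)
b5 |I2  (0-jn J1 has e-setter on 2)
b3 |R1  (J2: bond 0 brought effort, rest push out)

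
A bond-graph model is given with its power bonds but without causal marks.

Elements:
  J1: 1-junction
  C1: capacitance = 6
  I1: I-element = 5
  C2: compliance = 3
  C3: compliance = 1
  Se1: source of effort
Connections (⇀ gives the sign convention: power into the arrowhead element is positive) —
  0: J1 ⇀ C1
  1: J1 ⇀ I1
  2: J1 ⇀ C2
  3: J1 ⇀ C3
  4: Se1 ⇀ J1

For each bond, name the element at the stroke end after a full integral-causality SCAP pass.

b0 stroke at J1
b1 stroke at I1
b2 stroke at J1
b3 stroke at J1
b4 stroke at J1

b4 stroke→J1  (Se1: effort source, stroke at far end)
b0 stroke→J1  (C1 integral (e out))
b1 stroke→I1  (prefer integral on I1)
b2 stroke→J1  (J1: bond 1 brought flow, rest push out)
b3 stroke→J1  (common-f at J1 fixed by 1)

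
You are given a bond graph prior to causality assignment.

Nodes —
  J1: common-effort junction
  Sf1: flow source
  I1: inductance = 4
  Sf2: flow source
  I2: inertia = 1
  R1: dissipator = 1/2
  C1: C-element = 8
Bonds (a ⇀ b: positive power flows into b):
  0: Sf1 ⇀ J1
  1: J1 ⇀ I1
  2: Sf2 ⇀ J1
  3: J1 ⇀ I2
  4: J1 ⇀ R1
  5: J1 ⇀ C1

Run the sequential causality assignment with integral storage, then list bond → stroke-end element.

b0 stroke→Sf1  (Sf1 fixes flow; stroke at Sf1)
b2 stroke→Sf2  (Sf2 (Sf) sets flow on bond)
b1 stroke→I1  (I1: I, integral causality)
b3 stroke→I2  (I2 integral (f out))
b5 stroke→J1  (C1 integral (e out))
b4 stroke→R1  (J1: bond 5 brought effort, rest push out)

β0 stroke at Sf1
β1 stroke at I1
β2 stroke at Sf2
β3 stroke at I2
β4 stroke at R1
β5 stroke at J1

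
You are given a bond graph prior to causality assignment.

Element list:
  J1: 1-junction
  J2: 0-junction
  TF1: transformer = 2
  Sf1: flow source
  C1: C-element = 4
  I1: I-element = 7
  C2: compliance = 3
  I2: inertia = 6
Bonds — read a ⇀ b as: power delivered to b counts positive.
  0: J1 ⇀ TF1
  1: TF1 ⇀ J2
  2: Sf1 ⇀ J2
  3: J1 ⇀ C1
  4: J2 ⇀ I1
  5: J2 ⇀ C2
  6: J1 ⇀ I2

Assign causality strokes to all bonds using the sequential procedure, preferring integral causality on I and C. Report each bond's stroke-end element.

#2 stroke at Sf1  (Sf1 fixes flow; stroke at Sf1)
#3 stroke at J1  (C1 integral (e out))
#4 stroke at I1  (I1 integral (f out))
#5 stroke at J2  (C2: C, integral causality)
#1 stroke at TF1  (J2: bond 5 brought effort, rest push out)
#0 stroke at J1  (TF TF1: opposite of bond 1)
#6 stroke at I2  (J1: last free bond brings flow in)

b0 stroke at J1
b1 stroke at TF1
b2 stroke at Sf1
b3 stroke at J1
b4 stroke at I1
b5 stroke at J2
b6 stroke at I2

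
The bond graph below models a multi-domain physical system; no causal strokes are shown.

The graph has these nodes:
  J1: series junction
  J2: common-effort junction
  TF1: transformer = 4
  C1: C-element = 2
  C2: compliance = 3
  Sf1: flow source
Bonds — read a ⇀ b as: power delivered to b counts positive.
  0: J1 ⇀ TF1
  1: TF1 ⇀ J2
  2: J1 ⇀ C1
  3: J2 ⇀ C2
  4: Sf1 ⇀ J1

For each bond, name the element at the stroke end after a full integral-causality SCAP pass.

bond 0 stroke at J1
bond 1 stroke at TF1
bond 2 stroke at J1
bond 3 stroke at J2
bond 4 stroke at Sf1

#4 stroke at Sf1  (Sf1 (Sf) sets flow on bond)
#0 stroke at J1  (common-f at J1 fixed by 4)
#2 stroke at J1  (J1: bond 4 brought flow, rest push out)
#1 stroke at TF1  (TF TF1: opposite of bond 0)
#3 stroke at J2  (J2 needs exactly one e-in)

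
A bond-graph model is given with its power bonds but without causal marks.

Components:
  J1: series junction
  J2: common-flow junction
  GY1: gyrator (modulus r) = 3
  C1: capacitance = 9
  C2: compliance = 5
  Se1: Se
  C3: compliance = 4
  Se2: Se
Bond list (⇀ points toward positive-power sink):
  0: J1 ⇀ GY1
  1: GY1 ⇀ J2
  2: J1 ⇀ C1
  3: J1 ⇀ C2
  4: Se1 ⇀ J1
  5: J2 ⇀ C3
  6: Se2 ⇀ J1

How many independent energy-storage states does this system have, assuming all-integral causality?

3  (C1, C2, C3 all integral)

#4 →J1  (Se1 fixes effort; stroke away)
#6 →J1  (Se2 fixes effort; stroke away)
#2 →J1  (C1: C, integral causality)
#3 →J1  (C2 integral (e out))
#0 →GY1  (closing 1-jn rule on J1)
#1 →GY1  (through GY1, causality inverts; strokes same side of GY1)
#5 →J2  (J2 flow already set via bond 1)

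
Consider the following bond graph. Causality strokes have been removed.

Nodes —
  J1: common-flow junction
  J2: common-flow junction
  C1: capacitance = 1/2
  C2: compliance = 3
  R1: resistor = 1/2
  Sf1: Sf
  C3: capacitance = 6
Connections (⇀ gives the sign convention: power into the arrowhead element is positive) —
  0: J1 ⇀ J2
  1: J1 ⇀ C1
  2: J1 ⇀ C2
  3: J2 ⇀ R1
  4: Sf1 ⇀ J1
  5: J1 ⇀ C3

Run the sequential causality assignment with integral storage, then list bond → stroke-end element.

bond 4 →Sf1  (Sf1 fixes flow; stroke at Sf1)
bond 0 →J1  (J1 flow already set via bond 4)
bond 1 →J1  (common-f at J1 fixed by 4)
bond 2 →J1  (common-f at J1 fixed by 4)
bond 5 →J1  (common-f at J1 fixed by 4)
bond 3 →J2  (1-jn J2 has f-setter on 0)

b0 |J1
b1 |J1
b2 |J1
b3 |J2
b4 |Sf1
b5 |J1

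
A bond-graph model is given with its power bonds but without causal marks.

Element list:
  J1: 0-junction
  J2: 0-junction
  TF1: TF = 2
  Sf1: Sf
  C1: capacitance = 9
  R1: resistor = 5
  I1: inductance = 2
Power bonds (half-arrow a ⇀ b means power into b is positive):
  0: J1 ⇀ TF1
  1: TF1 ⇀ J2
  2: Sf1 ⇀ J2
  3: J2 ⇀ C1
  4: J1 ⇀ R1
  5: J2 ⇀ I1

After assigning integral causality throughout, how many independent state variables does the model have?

2  (C1, I1 all integral)

β2 →Sf1  (source Sf1 imposes f)
β3 →J2  (C1 outputs effort q/C1)
β1 →TF1  (J2 effort already set via bond 3)
β5 →I1  (0-jn J2 has e-setter on 3)
β0 →J1  (TF1: transformer flips bond 1)
β4 →R1  (J1 effort already set via bond 0)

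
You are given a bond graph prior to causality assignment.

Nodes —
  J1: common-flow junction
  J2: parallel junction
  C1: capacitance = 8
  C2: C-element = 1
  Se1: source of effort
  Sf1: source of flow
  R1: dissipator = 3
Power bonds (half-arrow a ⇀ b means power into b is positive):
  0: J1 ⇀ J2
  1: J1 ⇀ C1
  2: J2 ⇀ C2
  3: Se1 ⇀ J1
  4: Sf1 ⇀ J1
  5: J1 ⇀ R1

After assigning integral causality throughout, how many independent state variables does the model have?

2  (C1, C2 all integral)

#3 →J1  (Se1 fixes effort; stroke away)
#4 →Sf1  (Sf1 fixes flow; stroke at Sf1)
#0 →J1  (J1: bond 4 brought flow, rest push out)
#1 →J1  (J1 flow already set via bond 4)
#5 →J1  (1-jn J1 has f-setter on 4)
#2 →J2  (only one effort-in slot at J2)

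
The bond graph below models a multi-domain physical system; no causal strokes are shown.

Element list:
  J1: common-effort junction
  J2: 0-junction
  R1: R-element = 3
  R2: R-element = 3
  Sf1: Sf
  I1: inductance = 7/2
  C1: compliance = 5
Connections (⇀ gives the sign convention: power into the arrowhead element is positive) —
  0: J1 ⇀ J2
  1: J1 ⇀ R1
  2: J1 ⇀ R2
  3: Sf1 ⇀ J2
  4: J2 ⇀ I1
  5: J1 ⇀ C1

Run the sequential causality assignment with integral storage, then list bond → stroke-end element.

bond 3 →Sf1  (Sf1 fixes flow; stroke at Sf1)
bond 4 →I1  (I1 outputs flow p/I1)
bond 0 →J2  (only one effort-in slot at J2)
bond 5 →J1  (C1 integral (e out))
bond 1 →R1  (common-e at J1 fixed by 5)
bond 2 →R2  (0-jn J1 has e-setter on 5)

#0 stroke→J2
#1 stroke→R1
#2 stroke→R2
#3 stroke→Sf1
#4 stroke→I1
#5 stroke→J1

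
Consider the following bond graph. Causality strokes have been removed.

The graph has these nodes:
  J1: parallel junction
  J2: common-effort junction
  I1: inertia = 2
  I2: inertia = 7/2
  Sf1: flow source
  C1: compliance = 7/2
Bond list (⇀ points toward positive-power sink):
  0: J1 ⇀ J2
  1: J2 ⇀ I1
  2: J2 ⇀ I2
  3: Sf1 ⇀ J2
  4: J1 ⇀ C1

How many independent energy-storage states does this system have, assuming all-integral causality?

bond 3 |Sf1  (source Sf1 imposes f)
bond 1 |I1  (prefer integral on I1)
bond 2 |I2  (prefer integral on I2)
bond 0 |J2  (only one effort-in slot at J2)
bond 4 |J1  (only one effort-in slot at J1)

3  (C1, I1, I2 all integral)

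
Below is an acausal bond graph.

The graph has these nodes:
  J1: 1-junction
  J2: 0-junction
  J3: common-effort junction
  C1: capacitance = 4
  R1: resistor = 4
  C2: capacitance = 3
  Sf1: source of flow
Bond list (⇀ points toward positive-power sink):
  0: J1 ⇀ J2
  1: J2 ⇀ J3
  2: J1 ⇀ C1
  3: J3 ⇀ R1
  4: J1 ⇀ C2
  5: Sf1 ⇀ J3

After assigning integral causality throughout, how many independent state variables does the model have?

#5 →Sf1  (Sf1: flow source, stroke at near end)
#2 →J1  (C1: C, integral causality)
#4 →J1  (prefer integral on C2)
#0 →J2  (only one flow-in slot at J1)
#1 →J3  (J2 effort already set via bond 0)
#3 →R1  (J3: bond 1 brought effort, rest push out)

2  (C1, C2 all integral)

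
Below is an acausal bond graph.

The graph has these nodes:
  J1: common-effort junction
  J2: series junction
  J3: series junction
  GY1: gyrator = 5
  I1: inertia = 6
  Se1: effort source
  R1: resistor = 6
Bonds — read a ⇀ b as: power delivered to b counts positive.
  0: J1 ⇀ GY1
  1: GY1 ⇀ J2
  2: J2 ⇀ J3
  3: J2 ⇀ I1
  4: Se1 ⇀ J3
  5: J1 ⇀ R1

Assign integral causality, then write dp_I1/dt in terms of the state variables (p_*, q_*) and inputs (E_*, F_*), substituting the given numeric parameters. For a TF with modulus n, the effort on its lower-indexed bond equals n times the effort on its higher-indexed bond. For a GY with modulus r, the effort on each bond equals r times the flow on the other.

dp_I1/dt = E_Se1 - 25*p_I1/36

bond 4 →J3  (Se1: effort source, stroke at far end)
bond 2 →J2  (only one flow-in slot at J3)
bond 3 →I1  (I1 integral (f out))
bond 1 →J2  (1-jn J2 has f-setter on 3)
bond 0 →J1  (through GY1, causality inverts; strokes same side of GY1)
bond 5 →R1  (J1: bond 0 brought effort, rest push out)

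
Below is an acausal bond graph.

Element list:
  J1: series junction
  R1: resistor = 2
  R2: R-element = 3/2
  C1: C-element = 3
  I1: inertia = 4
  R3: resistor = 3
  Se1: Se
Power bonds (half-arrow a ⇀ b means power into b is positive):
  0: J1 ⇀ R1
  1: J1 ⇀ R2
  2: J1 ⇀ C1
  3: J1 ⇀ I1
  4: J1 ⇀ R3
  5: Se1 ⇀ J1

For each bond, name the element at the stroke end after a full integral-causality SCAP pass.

bond 5 stroke at J1  (Se1 fixes effort; stroke away)
bond 2 stroke at J1  (C1: C, integral causality)
bond 3 stroke at I1  (I1 outputs flow p/I1)
bond 0 stroke at J1  (J1 flow already set via bond 3)
bond 1 stroke at J1  (J1: bond 3 brought flow, rest push out)
bond 4 stroke at J1  (J1: bond 3 brought flow, rest push out)

β0 stroke at J1
β1 stroke at J1
β2 stroke at J1
β3 stroke at I1
β4 stroke at J1
β5 stroke at J1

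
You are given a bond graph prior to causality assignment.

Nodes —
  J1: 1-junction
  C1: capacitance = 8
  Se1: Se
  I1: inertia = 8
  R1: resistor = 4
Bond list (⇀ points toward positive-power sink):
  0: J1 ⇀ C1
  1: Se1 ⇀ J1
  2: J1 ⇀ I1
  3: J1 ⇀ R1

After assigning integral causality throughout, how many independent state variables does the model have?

bond 1 stroke→J1  (Se1: effort source, stroke at far end)
bond 0 stroke→J1  (C1 outputs effort q/C1)
bond 2 stroke→I1  (I1 outputs flow p/I1)
bond 3 stroke→J1  (J1: bond 2 brought flow, rest push out)

2  (C1, I1 all integral)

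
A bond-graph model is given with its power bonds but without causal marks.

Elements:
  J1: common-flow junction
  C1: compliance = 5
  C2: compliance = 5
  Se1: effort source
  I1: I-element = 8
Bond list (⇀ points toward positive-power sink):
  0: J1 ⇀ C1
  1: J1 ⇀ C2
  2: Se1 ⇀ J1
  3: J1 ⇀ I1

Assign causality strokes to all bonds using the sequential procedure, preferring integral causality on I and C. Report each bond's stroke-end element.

β0 →J1
β1 →J1
β2 →J1
β3 →I1

b2 →J1  (Se1 (Se) sets effort on bond)
b0 →J1  (C1 integral (e out))
b1 →J1  (C2 integral (e out))
b3 →I1  (only one flow-in slot at J1)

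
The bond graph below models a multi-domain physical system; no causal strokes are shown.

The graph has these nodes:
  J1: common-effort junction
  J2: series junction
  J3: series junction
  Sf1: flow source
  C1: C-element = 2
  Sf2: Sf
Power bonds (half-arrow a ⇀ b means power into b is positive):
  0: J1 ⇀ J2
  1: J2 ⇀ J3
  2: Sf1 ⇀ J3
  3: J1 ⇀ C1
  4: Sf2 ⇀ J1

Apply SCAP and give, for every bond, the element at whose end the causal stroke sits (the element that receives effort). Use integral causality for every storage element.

bond 0 →J2
bond 1 →J3
bond 2 →Sf1
bond 3 →J1
bond 4 →Sf2

b2 stroke at Sf1  (Sf1 fixes flow; stroke at Sf1)
b4 stroke at Sf2  (Sf2 fixes flow; stroke at Sf2)
b1 stroke at J3  (J3 flow already set via bond 2)
b0 stroke at J2  (J2: bond 1 brought flow, rest push out)
b3 stroke at J1  (only one effort-in slot at J1)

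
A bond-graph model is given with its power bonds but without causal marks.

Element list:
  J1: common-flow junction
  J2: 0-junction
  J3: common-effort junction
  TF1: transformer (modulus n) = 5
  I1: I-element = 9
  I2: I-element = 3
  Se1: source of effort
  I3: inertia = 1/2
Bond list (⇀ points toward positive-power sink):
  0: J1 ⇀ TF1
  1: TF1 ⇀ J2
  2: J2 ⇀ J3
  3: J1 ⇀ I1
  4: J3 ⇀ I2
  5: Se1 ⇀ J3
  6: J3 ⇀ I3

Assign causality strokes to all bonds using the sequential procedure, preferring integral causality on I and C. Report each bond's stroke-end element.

β5 stroke at J3  (Se1 fixes effort; stroke away)
β2 stroke at J2  (J3 effort already set via bond 5)
β4 stroke at I2  (J3 effort already set via bond 5)
β6 stroke at I3  (0-jn J3 has e-setter on 5)
β1 stroke at TF1  (0-jn J2 has e-setter on 2)
β0 stroke at J1  (through TF1, causality passes straight; one stroke at TF1)
β3 stroke at I1  (only one flow-in slot at J1)

β0 stroke→J1
β1 stroke→TF1
β2 stroke→J2
β3 stroke→I1
β4 stroke→I2
β5 stroke→J3
β6 stroke→I3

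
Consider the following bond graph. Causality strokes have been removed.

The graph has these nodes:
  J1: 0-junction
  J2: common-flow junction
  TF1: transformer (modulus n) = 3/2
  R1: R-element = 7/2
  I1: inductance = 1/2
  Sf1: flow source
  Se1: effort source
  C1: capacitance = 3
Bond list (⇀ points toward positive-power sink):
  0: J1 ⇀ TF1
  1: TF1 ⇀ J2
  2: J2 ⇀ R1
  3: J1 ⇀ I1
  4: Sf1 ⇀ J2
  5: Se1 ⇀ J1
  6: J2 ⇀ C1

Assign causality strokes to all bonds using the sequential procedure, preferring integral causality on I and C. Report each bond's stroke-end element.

bond 4 stroke at Sf1  (source Sf1 imposes f)
bond 5 stroke at J1  (Se1 fixes effort; stroke away)
bond 0 stroke at TF1  (common-e at J1 fixed by 5)
bond 3 stroke at I1  (0-jn J1 has e-setter on 5)
bond 1 stroke at J2  (common-f at J2 fixed by 4)
bond 2 stroke at J2  (common-f at J2 fixed by 4)
bond 6 stroke at J2  (J2 flow already set via bond 4)

b0 stroke→TF1
b1 stroke→J2
b2 stroke→J2
b3 stroke→I1
b4 stroke→Sf1
b5 stroke→J1
b6 stroke→J2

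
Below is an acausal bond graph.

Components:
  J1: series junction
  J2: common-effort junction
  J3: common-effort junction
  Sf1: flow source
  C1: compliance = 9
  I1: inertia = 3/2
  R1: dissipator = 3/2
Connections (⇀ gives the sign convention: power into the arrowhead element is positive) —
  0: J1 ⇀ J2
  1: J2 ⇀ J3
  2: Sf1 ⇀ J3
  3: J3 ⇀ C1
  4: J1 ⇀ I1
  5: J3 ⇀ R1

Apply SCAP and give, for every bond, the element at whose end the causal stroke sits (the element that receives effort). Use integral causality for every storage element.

#2 |Sf1  (Sf1 fixes flow; stroke at Sf1)
#3 |J3  (C1: C, integral causality)
#1 |J2  (J3: bond 3 brought effort, rest push out)
#5 |R1  (0-jn J3 has e-setter on 3)
#0 |J1  (J2: bond 1 brought effort, rest push out)
#4 |I1  (J1: last free bond brings flow in)

b0 stroke→J1
b1 stroke→J2
b2 stroke→Sf1
b3 stroke→J3
b4 stroke→I1
b5 stroke→R1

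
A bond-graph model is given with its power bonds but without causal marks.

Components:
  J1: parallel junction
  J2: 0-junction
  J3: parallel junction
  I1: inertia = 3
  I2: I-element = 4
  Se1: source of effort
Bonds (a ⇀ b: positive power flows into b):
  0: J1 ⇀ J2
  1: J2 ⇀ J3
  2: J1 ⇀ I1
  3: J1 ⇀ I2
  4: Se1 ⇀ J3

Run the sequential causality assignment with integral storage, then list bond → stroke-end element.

b4 |J3  (Se1 fixes effort; stroke away)
b1 |J2  (J3: bond 4 brought effort, rest push out)
b0 |J1  (0-jn J2 has e-setter on 1)
b2 |I1  (J1: bond 0 brought effort, rest push out)
b3 |I2  (J1 effort already set via bond 0)

β0 →J1
β1 →J2
β2 →I1
β3 →I2
β4 →J3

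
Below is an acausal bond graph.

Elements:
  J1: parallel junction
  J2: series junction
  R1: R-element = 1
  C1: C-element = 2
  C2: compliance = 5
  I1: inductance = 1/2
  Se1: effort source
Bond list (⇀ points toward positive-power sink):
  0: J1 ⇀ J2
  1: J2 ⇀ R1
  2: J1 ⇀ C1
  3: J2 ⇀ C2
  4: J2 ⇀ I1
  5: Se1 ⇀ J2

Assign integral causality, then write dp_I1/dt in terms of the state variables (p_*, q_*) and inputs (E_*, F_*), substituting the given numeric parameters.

dp_I1/dt = E_Se1 - 2*p_I1 + q_C1/2 - q_C2/5

bond 5 stroke at J2  (Se1: effort source, stroke at far end)
bond 2 stroke at J1  (C1 outputs effort q/C1)
bond 0 stroke at J2  (common-e at J1 fixed by 2)
bond 3 stroke at J2  (C2 integral (e out))
bond 4 stroke at I1  (prefer integral on I1)
bond 1 stroke at J2  (J2 flow already set via bond 4)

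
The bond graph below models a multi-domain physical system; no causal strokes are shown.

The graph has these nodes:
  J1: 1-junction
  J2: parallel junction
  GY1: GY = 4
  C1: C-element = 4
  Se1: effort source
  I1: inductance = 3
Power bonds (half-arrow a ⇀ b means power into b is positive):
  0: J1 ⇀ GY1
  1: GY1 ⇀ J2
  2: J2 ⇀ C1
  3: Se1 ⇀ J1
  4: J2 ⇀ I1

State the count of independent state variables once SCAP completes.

β3 →J1  (source Se1 imposes e)
β0 →GY1  (J1: last free bond brings flow in)
β1 →GY1  (GY GY1: same side as bond 0)
β2 →J2  (C1: C, integral causality)
β4 →I1  (J2 effort already set via bond 2)

2  (C1, I1 all integral)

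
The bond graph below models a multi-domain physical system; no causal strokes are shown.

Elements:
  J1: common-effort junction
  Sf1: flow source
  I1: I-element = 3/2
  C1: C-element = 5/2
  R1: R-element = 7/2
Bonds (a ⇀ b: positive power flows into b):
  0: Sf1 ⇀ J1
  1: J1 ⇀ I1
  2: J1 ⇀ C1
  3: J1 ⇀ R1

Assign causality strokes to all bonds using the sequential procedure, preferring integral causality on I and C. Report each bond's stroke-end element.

bond 0 stroke at Sf1  (Sf1: flow source, stroke at near end)
bond 1 stroke at I1  (prefer integral on I1)
bond 2 stroke at J1  (C1: C, integral causality)
bond 3 stroke at R1  (J1 effort already set via bond 2)

#0 |Sf1
#1 |I1
#2 |J1
#3 |R1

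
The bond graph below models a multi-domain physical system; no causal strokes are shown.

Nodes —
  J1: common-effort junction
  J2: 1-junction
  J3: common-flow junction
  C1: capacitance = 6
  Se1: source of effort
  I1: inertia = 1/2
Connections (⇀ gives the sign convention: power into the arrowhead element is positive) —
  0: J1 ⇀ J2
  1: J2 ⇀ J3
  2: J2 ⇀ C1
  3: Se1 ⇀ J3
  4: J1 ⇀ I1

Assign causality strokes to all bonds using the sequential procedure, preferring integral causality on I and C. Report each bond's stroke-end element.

b0 →J1
b1 →J2
b2 →J2
b3 →J3
b4 →I1

#3 stroke at J3  (Se1 fixes effort; stroke away)
#1 stroke at J2  (J3 needs exactly one f-in)
#2 stroke at J2  (prefer integral on C1)
#0 stroke at J1  (closing 1-jn rule on J2)
#4 stroke at I1  (0-jn J1 has e-setter on 0)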